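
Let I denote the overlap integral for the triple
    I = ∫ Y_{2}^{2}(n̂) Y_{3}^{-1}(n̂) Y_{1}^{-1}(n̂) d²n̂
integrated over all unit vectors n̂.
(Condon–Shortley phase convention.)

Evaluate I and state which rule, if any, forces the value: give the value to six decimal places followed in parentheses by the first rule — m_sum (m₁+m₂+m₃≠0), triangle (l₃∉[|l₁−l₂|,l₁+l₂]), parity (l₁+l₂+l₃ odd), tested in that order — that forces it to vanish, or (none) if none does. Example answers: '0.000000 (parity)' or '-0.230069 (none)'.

Checks pass: Σm=0; 6 even; l₃=1∈[1,5].
(2·2+1)(2·3+1)(2·1+1) = 105
Δ: 4! 0! 2! / 7! → 1/105
sum: t=2:+1/4 = 1/4
3j²(2 3 1; 0 0 0) = Δ·Π!·Σ² = 3/35  (sign -1)
sum: t=0:+1/48 = 1/48
3j²(2 3 1; 2 -1 -1) = Δ·Π!·Σ² = 1/105  (sign +1)
combine: 4πI² = 105·3/35·1/105 = 3/35
take √, sign -1: I = -0.08258890
No selection rule forces the value: the integral is nonzero (none).

-0.082589 (none)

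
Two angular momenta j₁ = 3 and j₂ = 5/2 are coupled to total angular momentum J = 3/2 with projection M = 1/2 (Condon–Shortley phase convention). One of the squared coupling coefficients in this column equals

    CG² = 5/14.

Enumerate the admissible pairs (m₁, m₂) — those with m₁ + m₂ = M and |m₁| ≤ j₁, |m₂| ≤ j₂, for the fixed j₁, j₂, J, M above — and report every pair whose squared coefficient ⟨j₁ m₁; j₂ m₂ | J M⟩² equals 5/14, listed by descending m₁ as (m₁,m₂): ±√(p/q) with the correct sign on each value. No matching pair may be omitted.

Admissible pairs with m₁+m₂ = M = 1/2: (-2,5/2), (-1,3/2), (0,1/2), (1,-1/2), (2,-3/2), (3,-5/2)
  (m₁,m₂)=(3,-5/2): CG² = 5/14, CG = +√(5/14)   ← matches the target
  (m₁,m₂)=(2,-3/2): CG² = 1/21, CG = −√(1/21)
  (m₁,m₂)=(1,-1/2): CG² = 1/105, CG = −√(1/105)
  (m₁,m₂)=(0,1/2): CG² = 4/35, CG = +√(4/35)
  (m₁,m₂)=(-1,3/2): CG² = 7/30, CG = −√(7/30)
  (m₁,m₂)=(-2,5/2): CG² = 5/21, CG = +√(5/21)
Pairs with CG² = 5/14: (3,-5/2): +√(5/14)

(3,-5/2): +√(5/14)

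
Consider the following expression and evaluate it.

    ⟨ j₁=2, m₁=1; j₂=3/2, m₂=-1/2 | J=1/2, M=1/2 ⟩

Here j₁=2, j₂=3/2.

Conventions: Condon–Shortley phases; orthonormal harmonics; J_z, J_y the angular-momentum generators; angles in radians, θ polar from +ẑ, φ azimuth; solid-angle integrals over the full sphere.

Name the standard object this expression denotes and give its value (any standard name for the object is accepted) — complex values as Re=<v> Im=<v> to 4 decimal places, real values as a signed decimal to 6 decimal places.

Clebsch–Gordan coefficient, −√(3/10) ≈ -0.547723

This is a Clebsch–Gordan (vector-coupling) coefficient.
j₁+j₂−J=3  J+j₁−j₂=1  J−j₁+j₂=0  j₁+j₂+J+1=5
(j₁±m₁, j₂±m₂, J±M) = (3,1,1,2,1,0)
P² = 6/5
sum k=1..1:
  [1] −1/2 = -1/2
S = -1/2
C² = P²·S² = 3/10 ; C = -0.547723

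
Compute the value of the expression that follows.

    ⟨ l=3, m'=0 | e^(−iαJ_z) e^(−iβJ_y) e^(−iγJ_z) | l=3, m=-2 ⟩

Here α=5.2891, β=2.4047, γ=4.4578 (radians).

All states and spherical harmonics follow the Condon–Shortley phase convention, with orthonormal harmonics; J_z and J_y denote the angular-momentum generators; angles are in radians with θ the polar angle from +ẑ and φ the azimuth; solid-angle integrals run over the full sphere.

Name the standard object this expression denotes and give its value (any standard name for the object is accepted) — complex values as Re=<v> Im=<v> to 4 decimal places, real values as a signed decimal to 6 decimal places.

This is a Wigner D-matrix element — the rotation-matrix element ⟨l m'| R(α,β,γ) |l m⟩ in the angular-momentum basis.
Split into d^3_{0,-2}(β=2.4047) × two z-phases.
With c≡cos(β/2)=0.360166 and s≡sin(β/2)=0.932888, N=[6·6·1·120]^{1/2}=65.726707
k: max(0,(-2)−(0))=0 … min(3+(-2),3−(0))=1
  k=0: (−1)^2·65.7267/(12)·0.3602^4·0.9329^2 = +0.080211
  k=1: (−1)^3·65.7267/(12)·0.3602^2·0.9329^4 = -0.538128
d^3_{0,-2}(2.4047) = +0.080211 -0.538128 = -0.457917
Phases: e^{-i·(0)·5.2891}=+1.000000+0.000000i, e^{-i·(-2)·4.4578}=-0.873146+0.487460i ⇒ D=+0.399828-0.223216i

Wigner D-matrix element, Re=0.3998 Im=-0.2232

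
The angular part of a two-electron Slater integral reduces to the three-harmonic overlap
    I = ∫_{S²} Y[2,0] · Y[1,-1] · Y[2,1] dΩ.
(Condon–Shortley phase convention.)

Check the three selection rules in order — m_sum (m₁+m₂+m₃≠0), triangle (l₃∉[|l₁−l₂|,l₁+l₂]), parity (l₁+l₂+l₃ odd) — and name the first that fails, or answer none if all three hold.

parity

azimuthal sum: 0 − 1 + 1 = 0  ✓
1 ≤ 2 ≤ 3 (triangle on l)  ✓
L = 2 + 1 + 2 = 5 (odd)  ✗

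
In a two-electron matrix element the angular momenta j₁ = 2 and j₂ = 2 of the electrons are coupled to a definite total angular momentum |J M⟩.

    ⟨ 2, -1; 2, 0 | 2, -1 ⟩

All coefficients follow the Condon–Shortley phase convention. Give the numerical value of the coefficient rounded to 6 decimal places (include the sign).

-0.267261

j₁+j₂−J=2  J+j₁−j₂=2  J−j₁+j₂=2  j₁+j₂+J+1=7
(j₁±m₁, j₂±m₂, J±M) = (1,3,2,2,1,3)
P² = 8/7
sum k=1..2:
  [1] −1/2 = -1/2
  [2] +1/4 = 1/4
S = -1/4
C² = P²·S² = 1/14 ; C = -0.267261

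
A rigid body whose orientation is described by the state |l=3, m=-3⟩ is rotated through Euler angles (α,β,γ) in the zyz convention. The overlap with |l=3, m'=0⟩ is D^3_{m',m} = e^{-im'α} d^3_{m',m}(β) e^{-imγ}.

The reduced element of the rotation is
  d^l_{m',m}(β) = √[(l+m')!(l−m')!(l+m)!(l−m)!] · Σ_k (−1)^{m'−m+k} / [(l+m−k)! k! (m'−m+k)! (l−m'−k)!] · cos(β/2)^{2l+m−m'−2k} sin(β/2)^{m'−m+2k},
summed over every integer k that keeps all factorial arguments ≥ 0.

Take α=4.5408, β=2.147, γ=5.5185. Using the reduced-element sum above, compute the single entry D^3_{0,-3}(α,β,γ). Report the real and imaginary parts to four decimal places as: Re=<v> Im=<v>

Re=0.2181 Im=0.2471

D^3_{0,-3}(4.5408,2.1470,5.5185) = e^{-i·0·4.5408}·d^3_{0,-3}(2.1470)·e^{-i·-3·5.5185}. Compute d first:
With c≡cos(β/2)=0.477051 and s≡sin(β/2)=0.878876, N=[6·6·1·720]^{1/2}=160.996894
The bounds max(0,m−m')=0 and min(l+m,l−m')=0 give 1 term
  k=0: (−1)^3·160.9969/(36)·0.4771^3·0.8789^3 = -0.329604
d^3_{0,-3}(2.1470) = -0.329604
Attach z-rotation phases: D = e^{-i(0)(4.5408)}·(-0.329604)·e^{-i(-3)(5.5185)} = +0.218142+0.247088i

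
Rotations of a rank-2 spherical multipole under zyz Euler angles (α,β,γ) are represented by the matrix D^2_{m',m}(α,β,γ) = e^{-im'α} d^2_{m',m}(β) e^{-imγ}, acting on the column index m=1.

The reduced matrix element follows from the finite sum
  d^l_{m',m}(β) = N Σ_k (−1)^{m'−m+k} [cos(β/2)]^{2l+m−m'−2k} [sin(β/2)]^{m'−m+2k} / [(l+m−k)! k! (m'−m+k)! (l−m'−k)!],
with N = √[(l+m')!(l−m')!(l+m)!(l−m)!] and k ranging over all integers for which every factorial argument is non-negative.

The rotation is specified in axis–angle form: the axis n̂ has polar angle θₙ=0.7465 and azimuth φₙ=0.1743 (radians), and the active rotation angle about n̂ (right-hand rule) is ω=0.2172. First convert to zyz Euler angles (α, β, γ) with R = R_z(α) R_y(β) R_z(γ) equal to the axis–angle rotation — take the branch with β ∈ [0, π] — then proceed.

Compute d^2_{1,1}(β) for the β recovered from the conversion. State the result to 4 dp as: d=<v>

Axis–angle → zyz. n̂ = (sinθₙcosφₙ, sinθₙsinφₙ, cosθₙ) = (+0.668784, +0.117764, +0.734070), ω = 0.2172.
R = I cosω + sinω [n̂]ₓ + (1−cosω) n̂n̂ᵀ gives
  R = [+0.987013, -0.156339, +0.036912; +0.160040, +0.976831, -0.142089; -0.013843, +0.146152, +0.989165]
β = atan2(√(R₁₃²+R₂₃²), R₃₃) = 0.147338; α = atan2(R₂₃, R₁₃) mod 2π = 4.966554; γ = atan2(R₃₂, −R₃₁) mod 2π = 1.476361
d^2_{1,1}(β=0.1473) via the finite sum:
Half-angle: c=0.997288, s=0.073603. N=√(6·1·6·1)=6.000000
The bounds max(0,m−m')=0 and min(l+m,l−m')=1 give 2 terms
  k=0: (−1)^0·6.0000/(6)·0.9973^4·0.0736^0 = +0.989195
  k=1: (−1)^1·6.0000/(2)·0.9973^2·0.0736^2 = -0.016164
d^2_{1,1}(0.1473) = +0.989195 -0.016164 = +0.973031

d=0.9730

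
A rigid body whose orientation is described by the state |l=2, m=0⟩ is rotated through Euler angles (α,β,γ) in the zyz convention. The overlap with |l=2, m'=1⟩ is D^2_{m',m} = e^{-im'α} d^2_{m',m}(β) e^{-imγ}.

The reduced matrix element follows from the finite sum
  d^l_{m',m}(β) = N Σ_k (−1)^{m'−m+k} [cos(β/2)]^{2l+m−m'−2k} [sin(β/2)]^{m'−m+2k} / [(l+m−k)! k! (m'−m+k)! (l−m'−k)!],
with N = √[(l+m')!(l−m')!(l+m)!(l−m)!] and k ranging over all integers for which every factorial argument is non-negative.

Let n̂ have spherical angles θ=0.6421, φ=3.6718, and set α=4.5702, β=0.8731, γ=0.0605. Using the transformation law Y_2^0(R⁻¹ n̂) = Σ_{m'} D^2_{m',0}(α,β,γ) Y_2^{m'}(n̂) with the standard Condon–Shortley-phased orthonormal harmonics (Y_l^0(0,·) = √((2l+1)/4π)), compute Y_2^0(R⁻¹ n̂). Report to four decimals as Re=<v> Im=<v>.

Re=0.2907 Im=0.0000

Need the full column D^2_{m',0} for m'=−2..2 at α=4.5702, β=0.8731, γ=0.0605.
cos(β/2)=0.906216, sin(β/2)=0.422816
d^2_{-2,0}: single k=2 term ⇒ +0.359617;  D = -0.345174+0.100894i
d^2_{-1,0}: k∈[1..2] ⇒ +0.770764 -0.167788 = +0.602976;  D = -0.085448-0.596891i
d^2_{0,0}: k∈[0..2] ⇒ +0.674414 -0.587253 +0.031960 = +0.119121;  D = +0.119121+0.000000i
d^2_{1,0}: k∈[0..1] ⇒ -0.770764 +0.167788 = -0.602976;  D = +0.085448-0.596891i
d^2_{2,0}: single k=0 term ⇒ +0.359617;  D = -0.345174-0.100894i
Y_2^{m'}(θ=0.6421,φ=3.6718) and Σ D·Y over m':
  (-0.3452+0.1009i)·(+0.0677-0.1209i)  (-0.0854-0.5969i)·(-0.3196+0.1874i)  (+0.1191+0.0000i)·(+0.2914+0.0000i)  (+0.0854-0.5969i)·(+0.3196+0.1874i)  (-0.3452-0.1009i)·(+0.0677+0.1209i)
Y_2^0(R⁻¹ n̂) = +0.290700+0.000000i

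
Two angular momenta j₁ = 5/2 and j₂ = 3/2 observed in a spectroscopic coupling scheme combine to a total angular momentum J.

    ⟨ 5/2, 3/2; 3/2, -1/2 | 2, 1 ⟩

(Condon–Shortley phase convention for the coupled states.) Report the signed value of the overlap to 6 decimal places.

+0.154303

√[5·2!3!1!/7! · 4!1!1!2!3!1!] = √(24/7)
  +(−1)^0/∏(0,2,1,1,2,0)! = 1/4  (running 1/4)
  +(−1)^1/∏(1,1,0,0,3,1)! = -1/6  (running 1/12)
⟨..|..⟩ = √(24/7)·(1/12) = +0.154303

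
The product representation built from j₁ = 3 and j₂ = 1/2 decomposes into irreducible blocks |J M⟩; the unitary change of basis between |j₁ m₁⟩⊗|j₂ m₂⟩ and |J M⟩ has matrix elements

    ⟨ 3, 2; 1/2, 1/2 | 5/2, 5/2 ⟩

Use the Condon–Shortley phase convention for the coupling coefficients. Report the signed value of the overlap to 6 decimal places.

−√(1/7) ≈ -0.377964

j₁+j₂−J=1  J+j₁−j₂=5  J−j₁+j₂=0  j₁+j₂+J+1=7
(j₁±m₁, j₂±m₂, J±M) = (5,1,1,0,5,0)
P² = 14400/7
sum k=1..1:
  [1] −1/120 = -1/120
S = -1/120
C² = P²·S² = 1/7 ; C = -0.377964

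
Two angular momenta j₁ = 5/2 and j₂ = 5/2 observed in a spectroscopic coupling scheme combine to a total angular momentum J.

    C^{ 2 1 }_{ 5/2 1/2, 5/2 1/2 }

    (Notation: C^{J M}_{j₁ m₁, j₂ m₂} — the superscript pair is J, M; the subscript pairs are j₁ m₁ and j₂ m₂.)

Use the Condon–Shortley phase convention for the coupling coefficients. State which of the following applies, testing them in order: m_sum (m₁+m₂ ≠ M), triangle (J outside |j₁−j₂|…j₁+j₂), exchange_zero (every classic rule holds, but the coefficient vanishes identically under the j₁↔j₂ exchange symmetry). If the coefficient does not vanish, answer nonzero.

exchange_zero

m-sum: m₁+m₂ = 1/2+1/2 = 1, M = 1  ✓
triangle: |j₁−j₂| = 0 ≤ J = 2 ≤ j₁+j₂ = 5  ✓
exchange: j₁=j₂ and m₁=m₂, and (−1)^(j₁+j₂−J) = (−1)^3 = −1 forces ⟨j₁m₁;j₂m₂|JM⟩ = −⟨j₂m₂;j₁m₁|JM⟩ = −⟨j₁m₁;j₂m₂|JM⟩ ⇒ the coefficient vanishes identically
Racah sum check: Σ_k collapses to 0 ⇒ CG = 0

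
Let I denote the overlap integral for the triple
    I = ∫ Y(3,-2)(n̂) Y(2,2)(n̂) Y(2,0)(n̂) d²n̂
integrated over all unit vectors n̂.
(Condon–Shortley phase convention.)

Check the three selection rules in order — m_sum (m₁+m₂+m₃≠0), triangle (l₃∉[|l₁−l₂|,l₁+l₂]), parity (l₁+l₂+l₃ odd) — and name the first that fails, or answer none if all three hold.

parity

Σmᵢ = 0  ✓
l₃∈[|l₁−l₂|,l₁+l₂]=[1,5], have l₃=2  ✓
Σlᵢ = 7 ⇒ odd  ✗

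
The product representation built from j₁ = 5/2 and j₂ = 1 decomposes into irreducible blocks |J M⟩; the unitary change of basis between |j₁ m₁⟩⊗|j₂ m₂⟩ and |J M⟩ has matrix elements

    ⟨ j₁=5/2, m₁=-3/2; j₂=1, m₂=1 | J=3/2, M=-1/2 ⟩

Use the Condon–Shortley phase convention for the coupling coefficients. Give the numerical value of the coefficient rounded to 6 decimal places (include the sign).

+√(2/5) = +0.632456

j₁+j₂−J=2  J+j₁−j₂=3  J−j₁+j₂=0  j₁+j₂+J+1=6
(j₁±m₁, j₂±m₂, J±M) = (1,4,2,0,1,2)
P² = 32/5
sum k=2..2:
  [2] +1/4 = 1/4
S = 1/4
C² = P²·S² = 2/5 ; C = +0.632456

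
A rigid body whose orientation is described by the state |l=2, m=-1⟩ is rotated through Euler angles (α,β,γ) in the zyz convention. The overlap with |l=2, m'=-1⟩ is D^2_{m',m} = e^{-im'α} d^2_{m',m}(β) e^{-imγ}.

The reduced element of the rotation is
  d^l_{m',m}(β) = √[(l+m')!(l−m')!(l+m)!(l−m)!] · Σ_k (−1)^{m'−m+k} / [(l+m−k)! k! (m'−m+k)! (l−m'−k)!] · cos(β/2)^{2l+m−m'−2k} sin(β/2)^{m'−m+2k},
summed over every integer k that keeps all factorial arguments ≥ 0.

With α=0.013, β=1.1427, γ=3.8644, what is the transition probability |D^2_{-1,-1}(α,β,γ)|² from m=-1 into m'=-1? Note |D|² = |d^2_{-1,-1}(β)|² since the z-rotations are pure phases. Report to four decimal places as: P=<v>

D^2_{-1,-1}(0.0130,1.1427,3.8644) = e^{-i·-1·0.0130}·d^2_{-1,-1}(1.1427)·e^{-i·-1·3.8644}. Compute d first:
c=cos(1.142700/2)=0.841172, s=sin(1.142700/2)=0.540768; N=√[1·6·1·6]=6.000000
k: max(0,(-1)−(-1))=0 … min(2+(-1),2−(-1))=1
  k=0: (−1)^0·6.0000/(6)·0.8412^4·0.5408^0 = +0.500655
  k=1: (−1)^1·6.0000/(2)·0.8412^2·0.5408^2 = -0.620744
d^2_{-1,-1}(1.1427) = +0.500655 -0.620744 = -0.120089
|D^2_{-1,-1}|² = |d^2_{-1,-1}(β)|² = (-0.120089)² = 0.014421 (the z-rotation phases have unit modulus)

P=0.0144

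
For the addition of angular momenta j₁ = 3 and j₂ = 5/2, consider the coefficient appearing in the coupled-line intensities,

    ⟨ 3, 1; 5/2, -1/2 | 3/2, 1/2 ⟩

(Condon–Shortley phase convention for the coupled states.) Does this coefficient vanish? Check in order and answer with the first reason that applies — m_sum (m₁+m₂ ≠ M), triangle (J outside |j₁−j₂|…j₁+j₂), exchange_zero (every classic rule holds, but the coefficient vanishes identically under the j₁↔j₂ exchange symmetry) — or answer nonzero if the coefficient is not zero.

m-sum: m₁+m₂ = 1+(-1/2) = 1/2, M = 1/2  ✓
triangle: |j₁−j₂| = 1/2 ≤ J = 3/2 ≤ j₁+j₂ = 11/2  ✓
exchange: j₁≠j₂ or m₁≠m₂ — the exchange symmetry imposes no constraint here
value check: CG = −√(1/105) = -0.097590 ≠ 0

nonzero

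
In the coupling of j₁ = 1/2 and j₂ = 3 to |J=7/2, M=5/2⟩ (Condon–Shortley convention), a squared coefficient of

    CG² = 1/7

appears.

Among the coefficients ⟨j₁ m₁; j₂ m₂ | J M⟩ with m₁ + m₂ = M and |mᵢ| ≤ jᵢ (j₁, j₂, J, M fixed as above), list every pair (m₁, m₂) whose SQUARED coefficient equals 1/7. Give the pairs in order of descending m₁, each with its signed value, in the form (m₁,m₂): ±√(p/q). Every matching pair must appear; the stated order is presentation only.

Admissible pairs with m₁+m₂ = M = 5/2: (-1/2,3), (1/2,2)
  (m₁,m₂)=(1/2,2): CG² = 6/7, CG = +√(6/7)
  (m₁,m₂)=(-1/2,3): CG² = 1/7, CG = +√(1/7)   ← matches the target
Pairs with CG² = 1/7: (-1/2,3): +√(1/7)

(-1/2,3): +√(1/7)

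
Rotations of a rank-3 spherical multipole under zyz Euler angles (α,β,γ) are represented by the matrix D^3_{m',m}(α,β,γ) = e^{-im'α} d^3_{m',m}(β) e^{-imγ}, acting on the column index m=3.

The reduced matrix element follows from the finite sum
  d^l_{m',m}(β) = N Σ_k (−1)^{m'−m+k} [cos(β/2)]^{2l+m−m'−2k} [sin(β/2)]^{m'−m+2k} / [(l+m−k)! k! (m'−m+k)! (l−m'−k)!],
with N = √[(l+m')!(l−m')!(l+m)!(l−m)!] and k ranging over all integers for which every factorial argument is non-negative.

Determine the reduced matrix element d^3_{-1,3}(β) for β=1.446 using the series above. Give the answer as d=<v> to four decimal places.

d=0.4173

d^3_{-1,3}(β=1.4460) via the finite sum:
c=cos(1.446000/2)=0.749824, s=sin(1.446000/2)=0.661637; N=√[2·24·720·1]=185.903201
k: max(0,(3)−(-1))=4 … min(3+(3),3−(-1))=4
  k=4: (−1)^0·185.9032/(48)·0.7498^2·0.6616^4 = +0.417296
d^3_{-1,3}(1.4460) = +0.417296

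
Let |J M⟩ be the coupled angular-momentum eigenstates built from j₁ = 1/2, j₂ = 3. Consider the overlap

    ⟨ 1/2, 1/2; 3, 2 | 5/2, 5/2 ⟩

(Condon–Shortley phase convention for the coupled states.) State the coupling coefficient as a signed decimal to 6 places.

triangle: 1!·0!·5!/7! = 120/5040
(j±m)!: 1!·0!·5!·1!·5!·0! = 14400
prefactor² = (2J+1)·Δ·N² = 14400/7
  k=0: +1/(0!·1!·0!·5!·0!·0!) = 1/120
Σ = 1/120  ⇒  CG² = 14400/7·(1/120)² = 1/7
CG = +√(1/7) = +0.377964

+0.377964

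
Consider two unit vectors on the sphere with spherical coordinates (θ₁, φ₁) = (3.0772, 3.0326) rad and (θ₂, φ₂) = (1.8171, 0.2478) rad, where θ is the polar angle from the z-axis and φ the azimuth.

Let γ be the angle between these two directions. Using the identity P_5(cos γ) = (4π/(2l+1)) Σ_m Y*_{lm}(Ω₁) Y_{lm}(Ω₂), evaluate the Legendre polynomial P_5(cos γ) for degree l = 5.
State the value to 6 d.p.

0.293016

Addition theorem: P_5(cos γ) = (4π/11) Σ_m Y*_{lm}(Ω₁) Y_{lm}(Ω₂), m = −5…5:
  m=-5: Y*=-0.00000 + 0.00000j  Y=0.12971 - 0.37648j  product 0.00000 + 0.00000j
  m=-4: Y*=-0.00002 + 0.00001j  Y=-0.17338 + 0.26487j  product 0.00000 - 0.00001j
  m=-3: Y*=-0.00070 + 0.00024j  Y=-0.10801 + 0.09930j  product 0.00005 - 0.00009j
  m=-2: Y*=-0.01359 + 0.00301j  Y=0.28092 - 0.15187j  product -0.00336 + 0.00291j
  m=-1: Y*=-0.16153 + 0.01768j  Y=0.07285 - 0.01843j  product -0.01144 + 0.00427j
  m=+0: Y*=-0.90673 + 0.00000j  Y=-0.31541 + 0.00000j  product 0.28599 + 0.00000j
  m=+1: Y*=0.16153 + 0.01768j  Y=-0.07285 - 0.01843j  product -0.01144 - 0.00427j
  m=+2: Y*=-0.01359 - 0.00301j  Y=0.28092 + 0.15187j  product -0.00336 - 0.00291j
  m=+3: Y*=0.00070 + 0.00024j  Y=0.10801 + 0.09930j  product 0.00005 + 0.00009j
  m=+4: Y*=-0.00002 - 0.00001j  Y=-0.17338 - 0.26487j  product 0.00000 + 0.00001j
  m=+5: Y*=0.00000 + 0.00000j  Y=-0.12971 - 0.37648j  product 0.00000 - 0.00000j
Total Σ_m = 0.25649 - 0.00000j. Multiply by 1.142397: 0.29302 - 0.00000j. P_5(cos γ) = 0.293016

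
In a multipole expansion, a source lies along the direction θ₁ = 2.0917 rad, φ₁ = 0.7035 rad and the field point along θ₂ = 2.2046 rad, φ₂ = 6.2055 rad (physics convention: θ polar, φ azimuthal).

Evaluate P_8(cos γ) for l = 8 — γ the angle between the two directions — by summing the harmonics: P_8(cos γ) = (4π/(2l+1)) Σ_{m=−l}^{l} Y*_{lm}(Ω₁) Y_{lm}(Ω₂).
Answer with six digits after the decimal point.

Summing Y*_{l m}(θ₁,φ₁)·Y_{l m}(θ₂,φ₂) over m ∈ [−8, 8]; prefactor 4π/(2·8+1) = 0.739198:
  [-8]  conj(Y_{8,-8})(Ω₁) = (0.130931, -0.100609) ; Y_{8,-8}(Ω₂) = (0.074474, 0.053334) ; Δ = (0.015117, -0.000510)
  [-7]  conj(Y_{8,-7})(Ω₁) = (-0.079781, 0.370469) ; Y_{8,-7}(Ω₂) = (-0.230448, -0.139329) ; Δ = (0.070002, -0.074258)
  [-6]  conj(Y_{8,-6})(Ω₁) = (-0.205341, -0.383691) ; Y_{8,-6}(Ω₂) = (0.392161, 0.197290) ; Δ = (-0.004828, -0.190980)
  [-5]  conj(Y_{8,-5})(Ω₁) = (0.132138, 0.052151) ; Y_{8,-5}(Ω₂) = (-0.342270, -0.140063) ; Δ = (-0.037922, -0.036357)
  [-4]  conj(Y_{8,-4})(Ω₁) = (0.263288, -0.089475) ; Y_{8,-4}(Ω₂) = (-0.016766, -0.005384) ; Δ = (-0.004896, 0.000083)
  [-3]  conj(Y_{8,-3})(Ω₁) = (-0.152638, 0.254810) ; Y_{8,-3}(Ω₂) = (0.347980, 0.082600) ; Δ = (-0.074162, 0.076061)
  [-2]  conj(Y_{8,-2})(Ω₁) = (0.022710, 0.137404) ; Y_{8,-2}(Ω₂) = (-0.175206, -0.027443) ; Δ = (-0.000208, -0.024697)
  [-1]  conj(Y_{8,-1})(Ω₁) = (-0.249076, -0.211288) ; Y_{8,-1}(Ω₂) = (-0.284107, -0.022115) ; Δ = (0.066091, 0.065537)
  [+0]  conj(Y_{8,0})(Ω₁) = (-0.093149, -0.000000) ; Y_{8,0}(Ω₂) = (0.224227, 0.000000) ; Δ = (-0.020887, -0.000000)
  [+1]  conj(Y_{8,1})(Ω₁) = (0.249076, -0.211288) ; Y_{8,1}(Ω₂) = (0.284107, -0.022115) ; Δ = (0.066091, -0.065537)
  [+2]  conj(Y_{8,2})(Ω₁) = (0.022710, -0.137404) ; Y_{8,2}(Ω₂) = (-0.175206, 0.027443) ; Δ = (-0.000208, 0.024697)
  [+3]  conj(Y_{8,3})(Ω₁) = (0.152638, 0.254810) ; Y_{8,3}(Ω₂) = (-0.347980, 0.082600) ; Δ = (-0.074162, -0.076061)
  [+4]  conj(Y_{8,4})(Ω₁) = (0.263288, 0.089475) ; Y_{8,4}(Ω₂) = (-0.016766, 0.005384) ; Δ = (-0.004896, -0.000083)
  [+5]  conj(Y_{8,5})(Ω₁) = (-0.132138, 0.052151) ; Y_{8,5}(Ω₂) = (0.342270, -0.140063) ; Δ = (-0.037922, 0.036357)
  [+6]  conj(Y_{8,6})(Ω₁) = (-0.205341, 0.383691) ; Y_{8,6}(Ω₂) = (0.392161, -0.197290) ; Δ = (-0.004828, 0.190980)
  [+7]  conj(Y_{8,7})(Ω₁) = (0.079781, 0.370469) ; Y_{8,7}(Ω₂) = (0.230448, -0.139329) ; Δ = (0.070002, 0.074258)
  [+8]  conj(Y_{8,8})(Ω₁) = (0.130931, 0.100609) ; Y_{8,8}(Ω₂) = (0.074474, -0.053334) ; Δ = (0.015117, 0.000510)
Total Σ_m = (0.037500, -0.000000). Multiply by 0.739198: (0.027720, -0.000000). P_8(cos γ) = 0.027720

0.027720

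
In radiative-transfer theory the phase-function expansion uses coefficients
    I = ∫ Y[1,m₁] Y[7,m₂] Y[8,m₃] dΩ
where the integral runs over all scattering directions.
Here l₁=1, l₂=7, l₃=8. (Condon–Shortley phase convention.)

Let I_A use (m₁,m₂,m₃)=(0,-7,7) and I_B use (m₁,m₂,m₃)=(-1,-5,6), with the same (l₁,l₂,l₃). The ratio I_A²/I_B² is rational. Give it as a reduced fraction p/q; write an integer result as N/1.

15/91

l's match ⇒ only the (l;m) 3-j factors differ between A and B.
A: triangle coeff Δ(1,7,8) = 1/2040; Σ_t [0,0]: t=0:+1/87178291200 = 1/87178291200; (3j)²=1/136 [(1 7 8; 0 -7 7)], sign=-1
B: triangle coeff Δ(1,7,8) = 1/2040; Σ_t [0,0]: t=0:+1/1916006400 = 1/1916006400; (3j)²=91/2040 [(1 7 8; -1 -5 6)], sign=+1
I_A²/I_B² = (1/136)/(91/2040) = 15/91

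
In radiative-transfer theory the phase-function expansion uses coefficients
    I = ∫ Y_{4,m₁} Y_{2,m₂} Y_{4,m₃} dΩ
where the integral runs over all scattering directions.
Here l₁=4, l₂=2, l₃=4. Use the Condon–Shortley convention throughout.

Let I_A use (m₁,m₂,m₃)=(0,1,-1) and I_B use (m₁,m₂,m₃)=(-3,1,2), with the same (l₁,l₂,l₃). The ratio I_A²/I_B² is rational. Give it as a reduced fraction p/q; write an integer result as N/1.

Shared (l₁,l₂,l₃)=(4,2,4): N and (l;000)² cancel in I_A²/I_B².
A: Δ = 2!·6!·2!/11! = 1/13860; Racah Σ t=1..2: t=1:−1/72 t=2:+1/96 = -1/288; ⇒ 3j(4 2 4; 0 1 -1)² = 1/462, sgn +1
B: Δ = 2!·6!·2!/11! = 1/13860; Racah Σ t=1..2: t=1:−1/1440 t=2:+1/240 = 1/288; ⇒ 3j(4 2 4; -3 1 2)² = 5/132, sgn +1
I_A²/I_B² = (1/462)/(5/132) = 2/35

2/35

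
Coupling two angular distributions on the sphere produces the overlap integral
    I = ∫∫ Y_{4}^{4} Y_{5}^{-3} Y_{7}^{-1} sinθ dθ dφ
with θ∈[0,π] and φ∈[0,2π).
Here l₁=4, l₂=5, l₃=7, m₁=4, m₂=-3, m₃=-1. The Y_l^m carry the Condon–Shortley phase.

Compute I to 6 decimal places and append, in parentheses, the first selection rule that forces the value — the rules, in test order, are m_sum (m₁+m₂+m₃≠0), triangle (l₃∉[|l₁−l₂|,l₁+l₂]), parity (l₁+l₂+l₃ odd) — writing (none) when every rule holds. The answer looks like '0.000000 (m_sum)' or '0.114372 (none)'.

0.073615 (none)

m-sum 0 ✓  L=16 even ✓  1≤7≤9 ✓
Π(2lᵢ+1) = 9×11×15 = 1485
triangle coeff Δ(4,5,7) = 1/6126120
Σ_t [0,2]: t=0:+1/69120 t=1:−1/20736 t=2:+1/69120 = -1/51840
(3j)²=280/21879 [(4 5 7; 0 0 0)], sign=+1
Σ_t [0,0]: t=0:+1/2073600 = 1/2073600
(3j)²=392/109395 [(4 5 7; 4 -3 -1)], sign=+1
⇒ 4πI² = 109760/1611753
I = (+1)√(109760/1611753/(4π)) = 0.07361526
No selection rule forces the value: the integral is nonzero (none).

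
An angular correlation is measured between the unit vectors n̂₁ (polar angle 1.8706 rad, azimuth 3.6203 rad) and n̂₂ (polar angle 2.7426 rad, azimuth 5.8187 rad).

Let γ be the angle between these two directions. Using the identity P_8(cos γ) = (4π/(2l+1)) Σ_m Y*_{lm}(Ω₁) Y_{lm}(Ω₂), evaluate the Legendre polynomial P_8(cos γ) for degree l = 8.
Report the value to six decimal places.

0.244999

Term-by-term m-sum for l=8 (normalisation 4π/17 = 0.739198):
  [-8]  conj(Y_{8,-8})(Ω₁) = -0.27639 - 0.22721j ; Y_{8,-8}(Ω₂) = -0.00022 - 0.00015j ; Δ = 0.00003 + 0.00009j
  [-7]  conj(Y_{8,-7})(Ω₁) = -0.43274 - 0.09195j ; Y_{8,-7}(Ω₂) = 0.00252 + 0.00028j ; Δ = -0.00107 - 0.00035j
  [-6]  conj(Y_{8,-6})(Ω₁) = -0.08508 + 0.02349j ; Y_{8,-6}(Ω₂) = -0.01424 + 0.00527j ; Δ = 0.00109 - 0.00078j
  [-5]  conj(Y_{8,-5})(Ω₁) = 0.23704 - 0.21997j ; Y_{8,-5}(Ω₂) = 0.04408 - 0.04716j ; Δ = 0.00007 - 0.02088j
  [-4]  conj(Y_{8,-4})(Ω₁) = 0.07351 - 0.20518j ; Y_{8,-4}(Ω₂) = -0.05627 + 0.19055j ; Δ = 0.03496 + 0.02555j
  [-3]  conj(Y_{8,-3})(Ω₁) = 0.03108 + 0.22937j ; Y_{8,-3}(Ω₂) = -0.07526 - 0.41993j ; Δ = 0.09398 - 0.03031j
  [-2]  conj(Y_{8,-2})(Ω₁) = 0.15004 + 0.21313j ; Y_{8,-2}(Ω₂) = 0.33399 + 0.44687j ; Δ = -0.04513 + 0.13823j
  [-1]  conj(Y_{8,-1})(Ω₁) = -0.16530 - 0.08579j ; Y_{8,-1}(Ω₂) = -0.19525 - 0.09783j ; Δ = 0.02388 + 0.03292j
  [+0]  conj(Y_{8,0})(Ω₁) = -0.27057 + 0.00000j ; Y_{8,0}(Ω₂) = -0.42800 + 0.00000j ; Δ = 0.11580 + 0.00000j
  [+1]  conj(Y_{8,1})(Ω₁) = 0.16530 - 0.08579j ; Y_{8,1}(Ω₂) = 0.19525 - 0.09783j ; Δ = 0.02388 - 0.03292j
  [+2]  conj(Y_{8,2})(Ω₁) = 0.15004 - 0.21313j ; Y_{8,2}(Ω₂) = 0.33399 - 0.44687j ; Δ = -0.04513 - 0.13823j
  [+3]  conj(Y_{8,3})(Ω₁) = -0.03108 + 0.22937j ; Y_{8,3}(Ω₂) = 0.07526 - 0.41993j ; Δ = 0.09398 + 0.03031j
  [+4]  conj(Y_{8,4})(Ω₁) = 0.07351 + 0.20518j ; Y_{8,4}(Ω₂) = -0.05627 - 0.19055j ; Δ = 0.03496 - 0.02555j
  [+5]  conj(Y_{8,5})(Ω₁) = -0.23704 - 0.21997j ; Y_{8,5}(Ω₂) = -0.04408 - 0.04716j ; Δ = 0.00007 + 0.02088j
  [+6]  conj(Y_{8,6})(Ω₁) = -0.08508 - 0.02349j ; Y_{8,6}(Ω₂) = -0.01424 - 0.00527j ; Δ = 0.00109 + 0.00078j
  [+7]  conj(Y_{8,7})(Ω₁) = 0.43274 - 0.09195j ; Y_{8,7}(Ω₂) = -0.00252 + 0.00028j ; Δ = -0.00107 + 0.00035j
  [+8]  conj(Y_{8,8})(Ω₁) = -0.27639 + 0.22721j ; Y_{8,8}(Ω₂) = -0.00022 + 0.00015j ; Δ = 0.00003 - 0.00009j
Total Σ_m = 0.33144 - 0.00000j. Multiply by 0.739198: 0.24500 - 0.00000j. P_8(cos γ) = 0.244999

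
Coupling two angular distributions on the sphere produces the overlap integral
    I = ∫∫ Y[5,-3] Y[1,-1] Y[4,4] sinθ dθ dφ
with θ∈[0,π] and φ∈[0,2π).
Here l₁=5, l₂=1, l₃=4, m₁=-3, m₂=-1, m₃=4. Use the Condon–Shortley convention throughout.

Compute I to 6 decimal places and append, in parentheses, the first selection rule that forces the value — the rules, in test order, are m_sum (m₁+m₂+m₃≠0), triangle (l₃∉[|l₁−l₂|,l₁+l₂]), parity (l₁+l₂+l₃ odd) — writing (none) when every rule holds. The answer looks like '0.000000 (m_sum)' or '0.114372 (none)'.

-0.049106 (none)

m-sum 0 ✓  L=10 even ✓  4≤4≤6 ✓
Π(2lᵢ+1) = 11×3×9 = 297
triangle coeff Δ(5,1,4) = 1/495
Σ_t [1,1]: t=1:−1/576 = -1/576
(3j)²=5/99 [(5 1 4; 0 0 0)], sign=-1
Σ_t [0,0]: t=0:+1/80640 = 1/80640
(3j)²=1/495 [(5 1 4; -3 -1 4)], sign=+1
⇒ 4πI² = 1/33
I = (-1)√(1/33/(4π)) = -0.04910640
No selection rule forces the value: the integral is nonzero (none).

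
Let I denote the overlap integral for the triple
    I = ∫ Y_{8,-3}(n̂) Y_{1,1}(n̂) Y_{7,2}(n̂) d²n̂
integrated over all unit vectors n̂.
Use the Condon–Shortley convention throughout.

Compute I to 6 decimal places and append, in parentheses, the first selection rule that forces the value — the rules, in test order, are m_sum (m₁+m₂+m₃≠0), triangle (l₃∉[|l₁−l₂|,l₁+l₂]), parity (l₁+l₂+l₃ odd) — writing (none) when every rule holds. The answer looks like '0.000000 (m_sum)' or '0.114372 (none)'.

-0.226917 (none)

Checks pass: Σm=0; 16 even; l₃=7∈[7,9].
(2·8+1)(2·1+1)(2·7+1) = 765
Δ: 2! 14! 0! / 17! → 1/2040
sum: t=1:−1/25401600 = -1/25401600
3j²(8 1 7; 0 0 0) = Δ·Π!·Σ² = 8/255  (sign +1)
sum: t=2:+1/87091200 = 1/87091200
3j²(8 1 7; -3 1 2) = Δ·Π!·Σ² = 11/408  (sign -1)
combine: 4πI² = 765·8/255·11/408 = 11/17
take √, sign -1: I = -0.22691696
No selection rule forces the value: the integral is nonzero (none).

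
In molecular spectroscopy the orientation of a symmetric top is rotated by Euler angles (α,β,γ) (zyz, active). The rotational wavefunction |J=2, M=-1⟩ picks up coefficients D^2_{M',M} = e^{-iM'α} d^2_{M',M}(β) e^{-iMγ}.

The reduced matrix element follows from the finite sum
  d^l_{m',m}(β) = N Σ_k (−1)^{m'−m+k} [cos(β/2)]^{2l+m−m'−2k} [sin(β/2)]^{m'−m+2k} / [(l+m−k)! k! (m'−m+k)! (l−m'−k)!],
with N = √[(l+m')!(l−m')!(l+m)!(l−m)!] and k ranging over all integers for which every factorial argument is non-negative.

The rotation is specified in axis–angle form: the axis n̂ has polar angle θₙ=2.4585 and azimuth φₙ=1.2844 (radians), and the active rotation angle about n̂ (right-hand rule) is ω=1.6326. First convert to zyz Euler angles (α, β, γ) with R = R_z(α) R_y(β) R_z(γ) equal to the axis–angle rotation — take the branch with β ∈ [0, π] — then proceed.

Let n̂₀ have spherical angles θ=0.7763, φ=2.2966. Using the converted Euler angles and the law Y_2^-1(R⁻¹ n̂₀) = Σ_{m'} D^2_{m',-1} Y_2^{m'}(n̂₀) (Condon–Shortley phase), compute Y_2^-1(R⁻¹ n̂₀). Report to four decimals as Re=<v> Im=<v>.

Re=0.1044 Im=-0.0566

Axis–angle → zyz. n̂ = (sinθₙcosφₙ, sinθₙsinφₙ, cosθₙ) = (+0.178311, +0.605485, -0.775624), ω = 1.6326.
R = I cosω + sinω [n̂]ₓ + (1−cosω) n̂n̂ᵀ gives
  R = [-0.028006, +0.888776, +0.457485; -0.659511, +0.327491, -0.676606; -0.751173, -0.320665, +0.576986]
β = atan2(√(R₁₃²+R₂₃²), R₃₃) = 0.955763; α = atan2(R₂₃, R₁₃) mod 2π = 5.306926; γ = atan2(R₃₂, −R₃₁) mod 2π = 5.879719
Need the full column D^2_{m',-1} for m'=−2..2 at α=5.3069, β=0.9558, γ=5.8797.
cos(β/2)=0.887971, sin(β/2)=0.459899
d^2_{-2,-1}: single k=1 term ⇒ +0.644005;  D = -0.455285-0.455476i
d^2_{-1,-1}: k∈[0..1] ⇒ +0.621721 -0.500316 = +0.121406;  D = +0.023056-0.119196i
d^2_{0,-1}: k∈[0..1] ⇒ -0.788742 +0.211574 = -0.577168;  D = -0.530824+0.226601i
d^2_{1,-1}: k∈[0..1] ⇒ +0.500316 -0.044735 = +0.455580;  D = +0.382865+0.246916i
d^2_{2,-1}: single k=0 term ⇒ -0.172749;  D = -0.003756-0.172708i
Y_2^{m'}(θ=0.7763,φ=2.2966) and Σ D·Y over m':
  (-0.4553-0.4555i)·(-0.0225+0.1883i)  (+0.0231-0.1192i)·(-0.2563-0.2889i)  (-0.5308+0.2266i)·(+0.1663+0.0000i)  (+0.3829+0.2469i)·(+0.2563-0.2889i)  (-0.0038-0.1727i)·(-0.0225-0.1883i)
Y_2^-1(R⁻¹ n̂) = +0.104440-0.056574i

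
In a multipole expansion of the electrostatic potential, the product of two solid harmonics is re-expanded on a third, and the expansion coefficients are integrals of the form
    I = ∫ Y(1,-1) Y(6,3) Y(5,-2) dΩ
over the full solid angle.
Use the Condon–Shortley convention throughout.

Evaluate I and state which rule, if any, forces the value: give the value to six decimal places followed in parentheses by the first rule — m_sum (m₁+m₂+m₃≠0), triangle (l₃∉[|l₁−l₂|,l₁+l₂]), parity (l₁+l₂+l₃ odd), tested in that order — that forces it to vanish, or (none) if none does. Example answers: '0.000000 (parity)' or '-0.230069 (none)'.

-0.245154 (none)

Rules hold: Σm=0, L=12 even, 5≤5≤7.
N = 3·13·11 = 429
Δ = 2!·0!·10!/13! = 1/858
Racah Σ t=1..1: t=1:−1/14400 = -1/14400
⇒ 3j(1 6 5; 0 0 0)² = 6/143, sgn +1
Racah Σ t=2..2: t=2:+1/60480 = 1/60480
⇒ 3j(1 6 5; -1 3 -2)² = 6/143, sgn -1
4πI² = N·(3j₀)²·(3jₘ)² = 108/143
I = -1·√(0.755245/4π) = -0.24515397
No selection rule forces the value: the integral is nonzero (none).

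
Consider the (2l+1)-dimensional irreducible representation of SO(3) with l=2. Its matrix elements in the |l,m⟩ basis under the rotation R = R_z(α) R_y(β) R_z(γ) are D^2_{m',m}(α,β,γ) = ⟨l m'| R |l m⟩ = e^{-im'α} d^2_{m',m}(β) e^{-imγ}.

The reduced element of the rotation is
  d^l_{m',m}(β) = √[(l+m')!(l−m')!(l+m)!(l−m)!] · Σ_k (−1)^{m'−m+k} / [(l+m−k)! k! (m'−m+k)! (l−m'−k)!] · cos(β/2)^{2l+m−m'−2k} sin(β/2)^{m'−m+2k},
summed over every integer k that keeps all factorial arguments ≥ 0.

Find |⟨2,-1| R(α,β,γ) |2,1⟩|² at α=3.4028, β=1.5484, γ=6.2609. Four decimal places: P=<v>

Split into d^2_{-1,1}(β=1.5484) × two z-phases.
Half-angle: c=0.714981, s=0.699144. N=√(1·6·6·1)=6.000000
The bounds max(0,m−m')=2 and min(l+m,l−m')=3 give 2 terms
  k=2: (−1)^0·6.0000/(2)·0.7150^2·0.6991^2 = +0.749624
  k=3: (−1)^1·6.0000/(6)·0.7150^0·0.6991^4 = -0.238928
d^2_{-1,1}(1.5484) = +0.749624 -0.238928 = +0.510696
|D^2_{-1,1}|² = |d^2_{-1,1}(β)|² = (+0.510696)² = 0.260810 (the z-rotation phases have unit modulus)

P=0.2608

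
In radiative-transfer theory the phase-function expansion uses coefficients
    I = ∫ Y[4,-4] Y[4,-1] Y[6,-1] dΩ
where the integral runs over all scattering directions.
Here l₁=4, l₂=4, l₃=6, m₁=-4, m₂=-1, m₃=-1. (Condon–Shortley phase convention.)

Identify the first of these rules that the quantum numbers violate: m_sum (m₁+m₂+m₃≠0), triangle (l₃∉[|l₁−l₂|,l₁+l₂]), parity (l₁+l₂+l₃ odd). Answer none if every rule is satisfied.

m_sum

azimuthal sum: -4 − 1 − 1 = -6  ✗
0 ≤ 6 ≤ 8 (triangle on l)
L = 4 + 4 + 6 = 14 (even)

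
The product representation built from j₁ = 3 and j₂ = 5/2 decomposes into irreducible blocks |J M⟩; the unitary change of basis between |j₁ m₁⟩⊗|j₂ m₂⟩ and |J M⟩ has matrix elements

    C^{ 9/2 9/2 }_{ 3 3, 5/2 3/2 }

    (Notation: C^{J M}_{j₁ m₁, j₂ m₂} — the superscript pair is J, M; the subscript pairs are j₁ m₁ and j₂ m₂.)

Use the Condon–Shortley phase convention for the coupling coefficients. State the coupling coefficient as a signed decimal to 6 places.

j₁+j₂−J=1  J+j₁−j₂=5  J−j₁+j₂=4  j₁+j₂+J+1=11
(j₁±m₁, j₂±m₂, J±M) = (6,0,4,1,9,0)
P² = 49766400/11
sum k=0..0:
  [0] +1/2880 = 1/2880
S = 1/2880
C² = P²·S² = 6/11 ; C = +0.738549

+√(6/11) = +0.738549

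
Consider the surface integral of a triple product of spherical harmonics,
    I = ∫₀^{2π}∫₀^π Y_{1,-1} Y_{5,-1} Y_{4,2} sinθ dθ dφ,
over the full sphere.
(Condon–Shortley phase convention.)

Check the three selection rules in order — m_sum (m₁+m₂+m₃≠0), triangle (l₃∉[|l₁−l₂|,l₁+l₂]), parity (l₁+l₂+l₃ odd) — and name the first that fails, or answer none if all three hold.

none

Σmᵢ = 0  ✓
l₃∈[|l₁−l₂|,l₁+l₂]=[4,6], have l₃=4  ✓
Σlᵢ = 10 ⇒ even  ✓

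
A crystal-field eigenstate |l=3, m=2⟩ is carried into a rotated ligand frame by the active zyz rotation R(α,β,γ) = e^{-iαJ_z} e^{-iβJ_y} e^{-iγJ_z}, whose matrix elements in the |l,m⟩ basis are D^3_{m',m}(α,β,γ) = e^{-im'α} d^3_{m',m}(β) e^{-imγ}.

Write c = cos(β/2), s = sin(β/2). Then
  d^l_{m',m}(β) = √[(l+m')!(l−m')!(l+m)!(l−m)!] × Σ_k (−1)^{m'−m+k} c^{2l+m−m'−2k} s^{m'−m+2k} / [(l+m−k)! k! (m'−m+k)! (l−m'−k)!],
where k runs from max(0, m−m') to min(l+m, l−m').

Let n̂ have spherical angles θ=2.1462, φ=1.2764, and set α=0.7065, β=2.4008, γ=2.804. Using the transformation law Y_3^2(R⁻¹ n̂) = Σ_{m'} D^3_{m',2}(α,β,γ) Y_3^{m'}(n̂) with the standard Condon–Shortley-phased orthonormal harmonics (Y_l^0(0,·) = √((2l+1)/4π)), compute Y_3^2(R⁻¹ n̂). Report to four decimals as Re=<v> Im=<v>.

Re=-0.0487 Im=-0.1993

Need the full column D^3_{m',2} for m'=−3..3 at α=0.7065, β=2.4008, γ=2.8040.
cos(β/2)=0.361985, sin(β/2)=0.932184
d^3_{-3,2}: single k=5 term ⇒ +0.624129;  D = -0.586949+0.212198i
d^3_{-2,2}: k∈[4..5] ⇒ +0.494718 -0.656160 = -0.161442;  D = +0.079851-0.140312i
d^3_{-1,2}: k∈[3..4] ⇒ +0.243000 -0.805747 = -0.562747;  D = -0.105788-0.552714i
d^3_{0,2}: k∈[2..3] ⇒ +0.081720 -0.541936 = -0.460217;  D = -0.359241-0.287655i
d^3_{1,2}: k∈[1..2] ⇒ +0.018321 -0.243000 = -0.224679;  D = -0.224569+0.007035i
d^3_{2,2}: k∈[0..1] ⇒ +0.002250 -0.074599 = -0.072350;  D = -0.053534+0.048668i
d^3_{3,2}: single k=0 term ⇒ -0.014192;  D = -0.001790+0.014078i
Y_3^{m'}(θ=2.1462,φ=1.2764) and Σ D·Y over m':
  (-0.5869+0.2122i)·(-0.1904+0.1564i)  (+0.0799-0.1403i)·(+0.3255+0.2174i)  (-0.1058-0.5527i)·(+0.0378-0.1247i)  (-0.3592-0.2877i)·(+0.3085+0.0000i)  (-0.2246+0.0070i)·(-0.0378-0.1247i)  (-0.0535+0.0487i)·(+0.3255-0.2174i)  (-0.0018+0.0141i)·(+0.1904+0.1564i)
Y_3^2(R⁻¹ n̂) = -0.048723-0.199344i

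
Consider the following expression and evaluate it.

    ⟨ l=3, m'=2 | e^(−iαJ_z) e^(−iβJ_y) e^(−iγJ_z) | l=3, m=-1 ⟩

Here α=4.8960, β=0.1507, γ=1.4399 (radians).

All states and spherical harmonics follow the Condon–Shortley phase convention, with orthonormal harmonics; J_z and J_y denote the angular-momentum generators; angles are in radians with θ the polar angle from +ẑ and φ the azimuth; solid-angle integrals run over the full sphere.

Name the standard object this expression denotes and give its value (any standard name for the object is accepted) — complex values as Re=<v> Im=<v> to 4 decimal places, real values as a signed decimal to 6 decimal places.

Wigner D-matrix element, Re=0.0013 Im=0.0023

This is a Wigner D-matrix element — the rotation-matrix element ⟨l m'| R(α,β,γ) |l m⟩ in the angular-momentum basis.
First d^3_{2,-1}(β=0.1507), then the phase factors e^{-i(2)α} and e^{-i(-1)γ}:
c=cos(0.150700/2)=0.997163, s=sin(0.150700/2)=0.075279; N=√[120·1·2·24]=75.894664
k: max(0,(-1)−(2))=0 … min(3+(-1),3−(2))=1
  k=0: (−1)^3·75.8947/(12)·0.9972^3·0.0753^3 = -0.002675
  k=1: (−1)^4·75.8947/(24)·0.9972^1·0.0753^5 = +0.000008
d^3_{2,-1}(0.1507) = -0.002675 +0.000008 = -0.002668
Attach z-rotation phases: D = e^{-i(2)(4.8960)}·(-0.002668)·e^{-i(-1)(1.4399)} = +0.001274+0.002343i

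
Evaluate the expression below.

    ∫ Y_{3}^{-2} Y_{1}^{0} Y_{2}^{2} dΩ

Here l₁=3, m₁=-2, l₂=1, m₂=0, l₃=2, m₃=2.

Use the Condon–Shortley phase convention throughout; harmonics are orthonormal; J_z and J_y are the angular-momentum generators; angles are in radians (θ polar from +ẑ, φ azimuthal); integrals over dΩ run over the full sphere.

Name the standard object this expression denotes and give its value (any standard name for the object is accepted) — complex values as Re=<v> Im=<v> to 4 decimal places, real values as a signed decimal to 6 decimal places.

Gaunt coefficient, +0.184674

This is a Gaunt coefficient — the integral of a triple product of spherical harmonics over the sphere.
Rules hold: Σm=0, L=6 even, 2≤2≤4.
N = 7·3·5 = 105
Δ = 2!·4!·0!/7! = 1/105
Racah Σ t=1..1: t=1:−1/4 = -1/4
⇒ 3j(3 1 2; 0 0 0)² = 3/35, sgn -1
Racah Σ t=1..1: t=1:−1/24 = -1/24
⇒ 3j(3 1 2; -2 0 2)² = 1/21, sgn -1
4πI² = N·(3j₀)²·(3jₘ)² = 3/7
I = +1·√(0.428571/4π) = 0.18467439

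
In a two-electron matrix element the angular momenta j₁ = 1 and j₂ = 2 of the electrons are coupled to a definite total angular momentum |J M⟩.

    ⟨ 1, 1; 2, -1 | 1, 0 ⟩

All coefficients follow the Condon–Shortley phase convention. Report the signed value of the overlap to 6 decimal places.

√[3·2!0!2!/5! · 2!0!1!3!1!1!] = √(6/5)
  +(−1)^0/∏(0,2,0,1,0,1)! = 1/2  (running 1/2)
⟨..|..⟩ = √(6/5)·(1/2) = +0.547723

+√(3/10) = +0.547723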